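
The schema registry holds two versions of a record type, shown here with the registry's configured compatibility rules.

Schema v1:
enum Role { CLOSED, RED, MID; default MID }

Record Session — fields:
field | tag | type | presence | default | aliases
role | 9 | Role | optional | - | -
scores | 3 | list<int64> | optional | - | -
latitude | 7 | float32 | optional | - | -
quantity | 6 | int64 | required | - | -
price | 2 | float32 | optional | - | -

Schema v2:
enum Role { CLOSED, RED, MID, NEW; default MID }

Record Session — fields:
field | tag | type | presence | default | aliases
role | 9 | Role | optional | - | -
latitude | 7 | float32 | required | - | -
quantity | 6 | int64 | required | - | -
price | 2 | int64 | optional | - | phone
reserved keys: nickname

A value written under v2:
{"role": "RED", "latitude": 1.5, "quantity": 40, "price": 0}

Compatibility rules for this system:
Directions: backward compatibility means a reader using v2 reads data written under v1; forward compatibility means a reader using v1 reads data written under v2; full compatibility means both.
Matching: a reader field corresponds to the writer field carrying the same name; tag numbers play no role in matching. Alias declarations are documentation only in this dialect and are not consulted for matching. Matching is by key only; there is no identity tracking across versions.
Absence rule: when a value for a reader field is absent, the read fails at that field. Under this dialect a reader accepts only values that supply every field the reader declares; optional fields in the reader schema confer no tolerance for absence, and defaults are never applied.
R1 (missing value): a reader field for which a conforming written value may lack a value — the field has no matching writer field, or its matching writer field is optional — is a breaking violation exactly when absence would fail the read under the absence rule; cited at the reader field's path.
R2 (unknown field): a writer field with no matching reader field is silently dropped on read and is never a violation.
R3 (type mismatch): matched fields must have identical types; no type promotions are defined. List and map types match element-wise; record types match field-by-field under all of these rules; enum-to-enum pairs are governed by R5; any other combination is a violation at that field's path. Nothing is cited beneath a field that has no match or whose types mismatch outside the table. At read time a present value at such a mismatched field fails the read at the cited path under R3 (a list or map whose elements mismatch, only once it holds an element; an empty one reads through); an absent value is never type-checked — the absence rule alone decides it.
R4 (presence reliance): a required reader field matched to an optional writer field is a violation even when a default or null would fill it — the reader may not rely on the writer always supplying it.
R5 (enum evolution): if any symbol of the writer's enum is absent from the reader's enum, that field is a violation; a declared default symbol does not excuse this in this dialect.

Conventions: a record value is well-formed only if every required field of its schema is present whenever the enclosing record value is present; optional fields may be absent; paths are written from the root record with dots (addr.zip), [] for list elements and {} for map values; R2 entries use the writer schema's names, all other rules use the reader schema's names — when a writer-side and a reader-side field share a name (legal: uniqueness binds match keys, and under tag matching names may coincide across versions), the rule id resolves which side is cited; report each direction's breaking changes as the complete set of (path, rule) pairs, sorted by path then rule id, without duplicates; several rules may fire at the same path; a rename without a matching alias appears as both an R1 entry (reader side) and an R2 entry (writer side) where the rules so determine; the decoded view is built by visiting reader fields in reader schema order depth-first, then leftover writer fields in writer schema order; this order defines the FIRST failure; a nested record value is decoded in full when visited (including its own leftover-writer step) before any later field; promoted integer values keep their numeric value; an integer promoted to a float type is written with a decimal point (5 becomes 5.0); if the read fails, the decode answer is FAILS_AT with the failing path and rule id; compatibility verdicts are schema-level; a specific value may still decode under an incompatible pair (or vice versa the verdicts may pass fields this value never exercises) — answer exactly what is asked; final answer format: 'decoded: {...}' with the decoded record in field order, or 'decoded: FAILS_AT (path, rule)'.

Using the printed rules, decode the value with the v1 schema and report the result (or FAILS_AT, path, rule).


decoded: FAILS_AT (scores, R1)

in Session below, arrows point writer -> reader
decoding the Session value with the v1 reader:
  role := "RED"
  read fails at scores under R1 (no fill)
  => FAILS_AT (scores, R1)
checking off the Session differences that do not matter here:
  enum Role (field role in record Session): symbol NEW added -> shifts the Session verdicts, not this decode
  field latitude in record Session: optional changed to required -> shifts the Session verdicts, not this decode
  field price in record Session: type float32 changed to int64 -> shifts the Session verdicts, not this decode


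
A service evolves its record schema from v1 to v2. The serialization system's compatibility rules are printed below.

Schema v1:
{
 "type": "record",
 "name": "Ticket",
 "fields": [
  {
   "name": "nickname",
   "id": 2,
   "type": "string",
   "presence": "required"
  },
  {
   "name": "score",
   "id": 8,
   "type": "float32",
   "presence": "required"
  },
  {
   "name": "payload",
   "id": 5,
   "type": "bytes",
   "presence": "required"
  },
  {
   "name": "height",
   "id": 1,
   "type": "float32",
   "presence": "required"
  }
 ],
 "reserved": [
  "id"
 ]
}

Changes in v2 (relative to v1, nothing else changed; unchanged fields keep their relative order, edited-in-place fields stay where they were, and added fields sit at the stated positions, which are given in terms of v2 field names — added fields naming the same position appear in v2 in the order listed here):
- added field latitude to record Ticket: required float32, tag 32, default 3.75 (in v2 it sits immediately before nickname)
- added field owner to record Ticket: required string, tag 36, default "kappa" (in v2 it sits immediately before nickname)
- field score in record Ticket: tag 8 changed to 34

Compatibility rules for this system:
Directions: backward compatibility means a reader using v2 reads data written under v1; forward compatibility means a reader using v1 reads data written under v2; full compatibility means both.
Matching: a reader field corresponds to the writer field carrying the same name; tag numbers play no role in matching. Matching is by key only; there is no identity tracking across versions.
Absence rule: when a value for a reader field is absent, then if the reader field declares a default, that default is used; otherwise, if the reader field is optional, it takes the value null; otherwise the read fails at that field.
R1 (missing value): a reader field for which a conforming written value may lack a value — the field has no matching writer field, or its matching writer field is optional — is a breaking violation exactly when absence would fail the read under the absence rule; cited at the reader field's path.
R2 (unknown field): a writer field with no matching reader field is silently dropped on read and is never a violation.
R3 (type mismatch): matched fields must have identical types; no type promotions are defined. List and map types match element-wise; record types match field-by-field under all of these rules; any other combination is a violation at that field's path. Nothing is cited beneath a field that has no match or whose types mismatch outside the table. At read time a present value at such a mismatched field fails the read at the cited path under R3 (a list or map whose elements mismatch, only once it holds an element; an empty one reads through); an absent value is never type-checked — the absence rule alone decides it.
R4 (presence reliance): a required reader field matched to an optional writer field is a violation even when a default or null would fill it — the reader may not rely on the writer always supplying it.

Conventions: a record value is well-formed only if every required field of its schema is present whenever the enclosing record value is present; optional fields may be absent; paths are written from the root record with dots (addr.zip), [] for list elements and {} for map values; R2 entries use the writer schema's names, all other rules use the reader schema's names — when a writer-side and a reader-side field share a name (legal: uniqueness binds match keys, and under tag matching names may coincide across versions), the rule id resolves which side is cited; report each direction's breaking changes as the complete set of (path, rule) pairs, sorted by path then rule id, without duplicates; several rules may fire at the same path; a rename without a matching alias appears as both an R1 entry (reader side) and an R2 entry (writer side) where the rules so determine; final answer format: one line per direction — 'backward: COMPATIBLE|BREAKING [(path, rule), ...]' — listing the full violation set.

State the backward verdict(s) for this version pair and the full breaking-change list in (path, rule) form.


arrows below run writer -> reader for Ticket
backward pass over Ticket, reader schema v2, writer schema v1:
  latitude: no writer-side match
  owner: no writer-side match
  writer required, string -> string: reader nickname maps from writer nickname
  writer required, float32 -> float32: reader score maps from writer score
  writer required, bytes -> bytes: reader payload maps from writer payload
  writer required, float32 -> float32: reader height maps from writer height
  => backward: COMPATIBLE
checking off the Ticket differences that do not matter here:
  added field latitude to record Ticket: required float32, tag 32, default 3.75 (in v2 it sits immediately before nickname) -> inert for the asked Ticket verdict: nothing fires
  added field owner to record Ticket: required string, tag 36, default "kappa" (in v2 it sits immediately before nickname) -> inert for the asked Ticket verdict: nothing fires
  field score in record Ticket: tag 8 changed to 34 -> inert for the asked Ticket verdict: nothing fires

backward: COMPATIBLE []


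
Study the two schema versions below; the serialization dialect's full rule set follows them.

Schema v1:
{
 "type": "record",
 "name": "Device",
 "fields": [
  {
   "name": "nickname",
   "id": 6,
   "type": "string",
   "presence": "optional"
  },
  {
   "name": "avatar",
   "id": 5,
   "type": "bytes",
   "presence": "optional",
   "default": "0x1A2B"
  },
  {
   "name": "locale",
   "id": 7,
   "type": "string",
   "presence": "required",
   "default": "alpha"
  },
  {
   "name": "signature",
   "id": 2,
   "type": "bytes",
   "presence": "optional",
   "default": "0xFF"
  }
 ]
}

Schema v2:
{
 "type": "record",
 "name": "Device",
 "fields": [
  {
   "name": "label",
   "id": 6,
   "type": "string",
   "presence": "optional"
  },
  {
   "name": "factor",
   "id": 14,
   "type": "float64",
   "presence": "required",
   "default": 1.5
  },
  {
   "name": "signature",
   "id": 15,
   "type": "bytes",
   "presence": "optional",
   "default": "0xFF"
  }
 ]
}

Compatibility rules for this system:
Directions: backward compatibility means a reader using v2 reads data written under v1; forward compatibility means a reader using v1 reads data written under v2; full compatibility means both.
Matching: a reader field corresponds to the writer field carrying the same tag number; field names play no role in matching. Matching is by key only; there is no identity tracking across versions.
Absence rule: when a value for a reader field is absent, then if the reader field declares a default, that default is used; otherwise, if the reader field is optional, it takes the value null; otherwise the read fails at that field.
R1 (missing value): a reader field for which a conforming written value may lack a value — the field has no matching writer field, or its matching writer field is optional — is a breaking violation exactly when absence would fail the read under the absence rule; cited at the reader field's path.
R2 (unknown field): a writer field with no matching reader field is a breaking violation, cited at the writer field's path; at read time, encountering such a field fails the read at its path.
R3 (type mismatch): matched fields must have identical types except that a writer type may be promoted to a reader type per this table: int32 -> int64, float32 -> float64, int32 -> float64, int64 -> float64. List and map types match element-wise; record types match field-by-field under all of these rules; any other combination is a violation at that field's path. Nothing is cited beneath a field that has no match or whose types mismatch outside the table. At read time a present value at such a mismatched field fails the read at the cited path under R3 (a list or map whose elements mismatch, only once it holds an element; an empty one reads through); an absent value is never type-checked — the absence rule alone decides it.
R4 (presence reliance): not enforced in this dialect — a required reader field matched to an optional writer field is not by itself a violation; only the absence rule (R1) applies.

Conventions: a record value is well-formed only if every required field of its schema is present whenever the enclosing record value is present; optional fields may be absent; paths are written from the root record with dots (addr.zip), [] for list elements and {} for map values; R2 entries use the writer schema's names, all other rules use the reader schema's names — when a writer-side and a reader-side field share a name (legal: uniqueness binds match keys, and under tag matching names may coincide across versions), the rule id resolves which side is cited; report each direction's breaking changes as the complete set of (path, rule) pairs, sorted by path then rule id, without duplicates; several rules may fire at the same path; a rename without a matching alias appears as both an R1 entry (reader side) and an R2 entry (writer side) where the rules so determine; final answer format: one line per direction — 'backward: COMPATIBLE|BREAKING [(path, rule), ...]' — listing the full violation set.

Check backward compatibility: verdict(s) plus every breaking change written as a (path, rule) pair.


backward: BREAKING [(avatar, R2), (locale, R2), (signature, R2)]

each type pair in Device: writer, then reader
backward pass over Device, reader schema v2, writer schema v1:
  label: paired with writer nickname (string -> string; writer optional)
  factor: no writer-side match
  signature: no writer-side match
  leftover writer field: avatar
  leftover writer field: locale
  leftover writer field: signature
  breaking: (avatar, R2)
  breaking: (locale, R2)
  breaking: (signature, R2)
  => backward: BREAKING (3)
checking off the Device differences that do not matter here:
  added field factor to record Device: required float64, tag 14, default 1.5 (in v2 it sits immediately before signature) -> affects forward compatibility only, which is not asked
  renamed field nickname to label in record Device -> no rule fires on it in Device's dialect; the asked verdict holds


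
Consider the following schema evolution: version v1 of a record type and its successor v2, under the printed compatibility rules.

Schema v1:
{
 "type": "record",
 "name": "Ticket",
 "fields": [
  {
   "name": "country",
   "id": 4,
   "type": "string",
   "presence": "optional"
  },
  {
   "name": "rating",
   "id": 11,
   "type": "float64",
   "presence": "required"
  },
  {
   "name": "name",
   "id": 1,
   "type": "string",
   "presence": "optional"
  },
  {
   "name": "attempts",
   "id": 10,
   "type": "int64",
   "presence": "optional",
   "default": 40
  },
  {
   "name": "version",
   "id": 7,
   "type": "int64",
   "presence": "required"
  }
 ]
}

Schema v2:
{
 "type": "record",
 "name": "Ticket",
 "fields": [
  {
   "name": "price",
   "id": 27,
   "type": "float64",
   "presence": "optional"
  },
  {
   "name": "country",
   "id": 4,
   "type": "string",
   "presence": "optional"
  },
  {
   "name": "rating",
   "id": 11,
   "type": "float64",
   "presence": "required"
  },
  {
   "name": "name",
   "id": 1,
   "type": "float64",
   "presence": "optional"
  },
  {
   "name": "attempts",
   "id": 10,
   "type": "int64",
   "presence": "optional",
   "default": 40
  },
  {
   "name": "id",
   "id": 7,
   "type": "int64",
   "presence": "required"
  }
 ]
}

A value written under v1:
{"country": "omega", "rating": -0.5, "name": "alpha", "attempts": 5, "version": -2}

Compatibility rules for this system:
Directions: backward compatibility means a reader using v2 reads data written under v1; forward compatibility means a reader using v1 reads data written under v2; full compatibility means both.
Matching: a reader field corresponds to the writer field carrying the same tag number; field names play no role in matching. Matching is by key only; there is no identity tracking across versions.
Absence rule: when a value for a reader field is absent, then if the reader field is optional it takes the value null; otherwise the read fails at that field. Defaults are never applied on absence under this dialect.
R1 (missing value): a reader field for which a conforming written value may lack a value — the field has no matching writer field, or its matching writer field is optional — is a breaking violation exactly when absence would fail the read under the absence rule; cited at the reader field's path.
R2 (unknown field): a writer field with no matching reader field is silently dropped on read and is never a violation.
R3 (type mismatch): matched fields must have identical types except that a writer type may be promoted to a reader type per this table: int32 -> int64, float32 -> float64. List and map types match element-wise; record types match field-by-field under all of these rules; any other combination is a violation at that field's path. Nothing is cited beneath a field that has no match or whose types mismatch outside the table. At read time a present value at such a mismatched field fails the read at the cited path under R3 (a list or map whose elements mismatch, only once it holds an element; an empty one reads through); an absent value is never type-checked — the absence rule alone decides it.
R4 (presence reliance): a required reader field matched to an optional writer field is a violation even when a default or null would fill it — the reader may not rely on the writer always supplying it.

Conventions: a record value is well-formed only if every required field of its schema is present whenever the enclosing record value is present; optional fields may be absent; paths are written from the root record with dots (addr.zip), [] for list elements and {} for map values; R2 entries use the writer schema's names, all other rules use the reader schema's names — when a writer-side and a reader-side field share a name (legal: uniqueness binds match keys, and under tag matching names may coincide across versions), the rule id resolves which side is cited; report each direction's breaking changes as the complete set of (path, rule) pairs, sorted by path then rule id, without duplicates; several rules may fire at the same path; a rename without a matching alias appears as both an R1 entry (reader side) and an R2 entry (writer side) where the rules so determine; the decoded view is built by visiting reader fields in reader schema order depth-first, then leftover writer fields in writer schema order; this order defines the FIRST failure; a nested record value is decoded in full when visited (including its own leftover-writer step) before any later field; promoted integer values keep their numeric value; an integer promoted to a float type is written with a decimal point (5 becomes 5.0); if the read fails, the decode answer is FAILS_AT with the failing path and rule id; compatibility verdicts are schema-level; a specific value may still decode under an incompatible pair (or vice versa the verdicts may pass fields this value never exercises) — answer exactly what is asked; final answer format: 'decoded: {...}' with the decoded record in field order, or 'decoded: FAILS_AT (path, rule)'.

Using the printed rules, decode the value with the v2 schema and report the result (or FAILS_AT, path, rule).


arrows below run writer -> reader for Ticket
decoding the Ticket value with the v2 reader:
  price := null (not supplied -> null)
  country := "omega"
  rating := -0.5
  read fails at name under R3
  => FAILS_AT (name, R3)
checking off the Ticket differences that do not matter here:
  renamed field version to id in record Ticket -> no rule fires on it and the decoded Ticket view is identical with or without it
  added field price to record Ticket: optional float64, tag 27 (in v2 it sits immediately before country) -> no rule fires on it and the decoded Ticket view is identical with or without it

decoded: FAILS_AT (name, R3)


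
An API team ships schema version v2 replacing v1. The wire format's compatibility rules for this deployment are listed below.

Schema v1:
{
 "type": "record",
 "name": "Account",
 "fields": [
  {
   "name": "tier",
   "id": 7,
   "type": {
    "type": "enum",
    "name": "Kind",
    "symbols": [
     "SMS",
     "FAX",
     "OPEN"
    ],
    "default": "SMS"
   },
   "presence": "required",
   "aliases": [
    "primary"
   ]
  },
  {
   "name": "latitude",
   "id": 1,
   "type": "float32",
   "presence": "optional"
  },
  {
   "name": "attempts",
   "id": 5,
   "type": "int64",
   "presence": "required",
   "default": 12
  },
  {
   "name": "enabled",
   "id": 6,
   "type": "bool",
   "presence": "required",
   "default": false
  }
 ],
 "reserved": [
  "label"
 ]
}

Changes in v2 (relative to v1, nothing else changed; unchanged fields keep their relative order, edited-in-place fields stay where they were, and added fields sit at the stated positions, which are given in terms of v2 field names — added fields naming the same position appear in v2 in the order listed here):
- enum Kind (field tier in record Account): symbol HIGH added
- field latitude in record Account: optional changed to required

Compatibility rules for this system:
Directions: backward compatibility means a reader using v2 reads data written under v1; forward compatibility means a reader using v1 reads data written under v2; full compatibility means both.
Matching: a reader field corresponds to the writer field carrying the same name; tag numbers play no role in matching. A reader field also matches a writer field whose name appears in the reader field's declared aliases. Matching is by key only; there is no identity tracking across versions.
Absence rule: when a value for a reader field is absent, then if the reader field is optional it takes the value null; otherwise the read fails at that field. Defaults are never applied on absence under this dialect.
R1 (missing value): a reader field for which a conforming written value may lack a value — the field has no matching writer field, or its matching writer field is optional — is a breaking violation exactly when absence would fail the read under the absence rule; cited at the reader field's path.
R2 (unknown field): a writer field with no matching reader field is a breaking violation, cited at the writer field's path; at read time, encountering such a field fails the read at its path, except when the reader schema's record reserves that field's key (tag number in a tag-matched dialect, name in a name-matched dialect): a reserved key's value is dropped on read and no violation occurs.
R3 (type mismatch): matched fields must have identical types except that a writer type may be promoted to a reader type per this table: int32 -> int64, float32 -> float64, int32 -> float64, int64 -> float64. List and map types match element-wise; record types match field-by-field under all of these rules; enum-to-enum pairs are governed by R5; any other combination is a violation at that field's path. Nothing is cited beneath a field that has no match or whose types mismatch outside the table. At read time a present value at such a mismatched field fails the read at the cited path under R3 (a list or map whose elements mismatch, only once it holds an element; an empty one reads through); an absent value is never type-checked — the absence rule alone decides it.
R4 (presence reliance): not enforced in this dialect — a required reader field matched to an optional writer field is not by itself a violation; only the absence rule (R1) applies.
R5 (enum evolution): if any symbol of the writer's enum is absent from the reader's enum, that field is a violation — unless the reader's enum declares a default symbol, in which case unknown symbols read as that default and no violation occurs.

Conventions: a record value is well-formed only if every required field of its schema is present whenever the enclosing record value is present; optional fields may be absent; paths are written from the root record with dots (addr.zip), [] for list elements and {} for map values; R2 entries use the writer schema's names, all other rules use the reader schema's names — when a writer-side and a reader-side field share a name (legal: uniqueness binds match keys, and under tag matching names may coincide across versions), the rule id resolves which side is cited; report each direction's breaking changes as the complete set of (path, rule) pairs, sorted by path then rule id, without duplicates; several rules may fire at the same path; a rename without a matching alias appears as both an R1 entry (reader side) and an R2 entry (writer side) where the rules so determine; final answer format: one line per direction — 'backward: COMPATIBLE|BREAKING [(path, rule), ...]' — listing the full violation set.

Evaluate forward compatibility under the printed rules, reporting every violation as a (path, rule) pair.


forward: COMPATIBLE []

arrows below run writer -> reader for Account
forward pass over Account, reader schema v1, writer schema v2:
  tier: paired with writer tier (Kind -> Kind; writer required)
  latitude: paired with writer latitude (float32 -> float32; writer required)
  attempts: paired with writer attempts (int64 -> int64; writer required)
  enabled: paired with writer enabled (bool -> bool; writer required)
  => forward: COMPATIBLE
remaining Account differences; none change what is asked:
  enum Kind (field tier in record Account): symbol HIGH added -> no rule fires on it in Account's dialect; the asked verdict holds
  field latitude in record Account: optional changed to required -> its effect on Account is confined to the backward direction, not asked


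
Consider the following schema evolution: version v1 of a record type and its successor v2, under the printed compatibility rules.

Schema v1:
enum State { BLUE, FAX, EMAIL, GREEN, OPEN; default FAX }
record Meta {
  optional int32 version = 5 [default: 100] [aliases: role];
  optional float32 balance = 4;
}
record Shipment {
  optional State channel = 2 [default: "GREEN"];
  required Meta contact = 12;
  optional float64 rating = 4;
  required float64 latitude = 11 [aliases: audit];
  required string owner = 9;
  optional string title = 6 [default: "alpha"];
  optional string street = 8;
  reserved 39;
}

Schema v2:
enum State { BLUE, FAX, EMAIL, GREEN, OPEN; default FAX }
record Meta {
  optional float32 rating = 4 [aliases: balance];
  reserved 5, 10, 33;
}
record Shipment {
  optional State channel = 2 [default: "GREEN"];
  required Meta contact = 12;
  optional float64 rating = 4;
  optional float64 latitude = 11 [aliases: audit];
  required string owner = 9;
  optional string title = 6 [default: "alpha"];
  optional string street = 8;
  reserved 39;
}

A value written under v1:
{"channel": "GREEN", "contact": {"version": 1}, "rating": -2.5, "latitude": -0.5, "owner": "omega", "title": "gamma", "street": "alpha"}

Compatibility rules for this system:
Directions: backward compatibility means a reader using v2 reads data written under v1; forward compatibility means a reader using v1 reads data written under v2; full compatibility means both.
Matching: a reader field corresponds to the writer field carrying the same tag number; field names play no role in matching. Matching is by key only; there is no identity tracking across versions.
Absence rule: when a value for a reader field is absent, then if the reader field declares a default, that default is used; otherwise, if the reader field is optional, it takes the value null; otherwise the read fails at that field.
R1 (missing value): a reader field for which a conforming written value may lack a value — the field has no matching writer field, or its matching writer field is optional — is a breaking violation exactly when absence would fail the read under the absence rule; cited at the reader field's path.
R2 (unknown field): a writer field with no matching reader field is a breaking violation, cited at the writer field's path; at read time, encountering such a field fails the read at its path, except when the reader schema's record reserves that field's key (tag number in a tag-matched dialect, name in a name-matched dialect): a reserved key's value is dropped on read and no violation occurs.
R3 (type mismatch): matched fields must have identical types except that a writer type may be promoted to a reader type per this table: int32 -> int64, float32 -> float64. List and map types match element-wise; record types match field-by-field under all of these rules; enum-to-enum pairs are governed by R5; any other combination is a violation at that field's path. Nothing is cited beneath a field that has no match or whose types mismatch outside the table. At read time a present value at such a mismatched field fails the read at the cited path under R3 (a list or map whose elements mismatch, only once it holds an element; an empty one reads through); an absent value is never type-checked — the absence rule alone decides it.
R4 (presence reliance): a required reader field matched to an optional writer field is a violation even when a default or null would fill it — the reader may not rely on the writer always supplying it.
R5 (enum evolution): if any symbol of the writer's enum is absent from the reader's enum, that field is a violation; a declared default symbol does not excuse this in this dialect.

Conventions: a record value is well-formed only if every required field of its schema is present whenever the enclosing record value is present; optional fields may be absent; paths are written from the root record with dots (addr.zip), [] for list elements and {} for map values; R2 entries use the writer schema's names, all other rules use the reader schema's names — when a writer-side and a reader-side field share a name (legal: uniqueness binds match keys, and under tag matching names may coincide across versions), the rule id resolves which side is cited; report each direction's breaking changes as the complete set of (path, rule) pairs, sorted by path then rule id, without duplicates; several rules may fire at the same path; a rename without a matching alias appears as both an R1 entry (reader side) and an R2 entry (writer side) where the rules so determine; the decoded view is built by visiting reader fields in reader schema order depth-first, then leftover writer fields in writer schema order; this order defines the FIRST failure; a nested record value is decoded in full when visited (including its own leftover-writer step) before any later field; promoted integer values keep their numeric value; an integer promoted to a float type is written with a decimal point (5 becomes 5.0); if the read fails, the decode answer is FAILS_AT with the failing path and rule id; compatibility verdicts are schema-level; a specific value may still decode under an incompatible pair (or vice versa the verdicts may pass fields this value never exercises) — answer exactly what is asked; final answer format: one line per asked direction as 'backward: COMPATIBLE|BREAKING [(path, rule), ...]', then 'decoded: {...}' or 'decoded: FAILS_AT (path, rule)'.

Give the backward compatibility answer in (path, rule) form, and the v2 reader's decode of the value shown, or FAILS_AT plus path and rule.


backward: COMPATIBLE []; decoded: {"channel": "GREEN", "contact": {"rating": null}, "rating": -2.5, "latitude": -0.5, "owner": "omega", "title": "gamma", "street": "alpha"}

the writer's type comes first in each Shipment pair
backward analysis of Shipment with v2 as reader and v1 as writer:
  channel <- channel (State -> State, writer optional)
  contact <- contact (Meta -> Meta, writer required)
  rating <- rating (float64 -> float64, writer optional)
  latitude <- latitude (float64 -> float64, writer required)
  owner <- owner (string -> string, writer required)
  title <- title (string -> string, writer optional)
  street <- street (string -> string, writer optional)
  contact.rating <- contact.balance (float32 -> float32, writer optional)
  writer contact.version: unknown to reader
  => backward: COMPATIBLE
migrating the Shipment value to v2:
  channel := "GREEN"
  contact.rating := null (not supplied -> null)
  writer contact.version: reserved -> dropped
  rating := -2.5
  latitude := -0.5
  owner := "omega"
  title := "gamma"
  street := "alpha"
  => decoded: {"channel": "GREEN", "contact": {"rating": null}, "rating": -2.5, "latitude": -0.5, "owner": "omega", "title": "gamma", "street": "alpha"}
the rest of the Shipment diff is inert for this question:
  field latitude in record Shipment: required changed to optional -> its effect on Shipment is confined to the forward direction, not asked


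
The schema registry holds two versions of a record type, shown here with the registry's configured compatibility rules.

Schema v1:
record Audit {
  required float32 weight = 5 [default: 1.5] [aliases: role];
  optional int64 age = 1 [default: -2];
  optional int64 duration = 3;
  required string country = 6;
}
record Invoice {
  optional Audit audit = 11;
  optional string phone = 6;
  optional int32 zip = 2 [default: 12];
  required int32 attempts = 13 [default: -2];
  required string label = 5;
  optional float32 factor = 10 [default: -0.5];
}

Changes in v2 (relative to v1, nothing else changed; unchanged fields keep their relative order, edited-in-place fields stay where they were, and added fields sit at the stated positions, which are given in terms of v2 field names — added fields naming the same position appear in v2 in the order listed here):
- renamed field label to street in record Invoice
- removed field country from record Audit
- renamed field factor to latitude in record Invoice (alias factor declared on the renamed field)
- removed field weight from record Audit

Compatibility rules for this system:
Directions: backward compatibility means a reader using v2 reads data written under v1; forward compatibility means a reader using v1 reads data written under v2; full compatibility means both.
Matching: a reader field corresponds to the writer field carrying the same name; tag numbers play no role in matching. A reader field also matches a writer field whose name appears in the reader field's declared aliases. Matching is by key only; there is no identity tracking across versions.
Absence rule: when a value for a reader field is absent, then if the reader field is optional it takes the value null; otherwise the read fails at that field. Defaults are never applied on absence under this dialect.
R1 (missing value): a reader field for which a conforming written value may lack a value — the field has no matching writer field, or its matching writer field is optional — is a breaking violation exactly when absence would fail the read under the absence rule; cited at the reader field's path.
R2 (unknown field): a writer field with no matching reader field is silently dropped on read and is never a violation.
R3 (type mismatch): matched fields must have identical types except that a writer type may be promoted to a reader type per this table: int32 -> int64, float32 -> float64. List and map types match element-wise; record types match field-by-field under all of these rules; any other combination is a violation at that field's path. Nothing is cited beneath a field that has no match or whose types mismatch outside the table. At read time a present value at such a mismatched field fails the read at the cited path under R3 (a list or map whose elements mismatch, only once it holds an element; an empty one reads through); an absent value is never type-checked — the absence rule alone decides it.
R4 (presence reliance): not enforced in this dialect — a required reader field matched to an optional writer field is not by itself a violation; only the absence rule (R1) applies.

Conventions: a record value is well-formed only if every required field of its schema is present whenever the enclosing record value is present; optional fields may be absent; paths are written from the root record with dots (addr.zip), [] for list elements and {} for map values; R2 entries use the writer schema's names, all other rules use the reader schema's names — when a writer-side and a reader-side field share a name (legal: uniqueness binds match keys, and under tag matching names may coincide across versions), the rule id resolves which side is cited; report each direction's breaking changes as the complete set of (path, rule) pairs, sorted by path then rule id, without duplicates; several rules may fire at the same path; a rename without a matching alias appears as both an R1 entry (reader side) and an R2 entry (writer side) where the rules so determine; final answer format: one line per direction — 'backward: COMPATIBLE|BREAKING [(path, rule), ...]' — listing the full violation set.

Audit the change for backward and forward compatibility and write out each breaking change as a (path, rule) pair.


the writer's type comes first in each Invoice pair
backward on Invoice — v2 reading data written by v1:
  audit: paired with writer audit (Audit -> Audit; writer optional)
  phone: paired with writer phone (string -> string; writer optional)
  zip: paired with writer zip (int32 -> int32; writer optional)
  attempts: paired with writer attempts (int32 -> int32; writer required)
  no writer field matches reader street
  latitude: paired with writer factor (float32 -> float32; writer optional)
  label (writer side), unknown to reader
  audit.age: paired with writer audit.age (int64 -> int64; writer optional)
  audit.duration: paired with writer audit.duration (int64 -> int64; writer optional)
  audit.weight (writer side), unknown to reader
  audit.country (writer side), unknown to reader
  R1 fires at street
  backward on Invoice therefore BREAKING (1)
forward on Invoice — v1 reading data written by v2:
  audit: paired with writer audit (Audit -> Audit; writer optional)
  phone: paired with writer phone (string -> string; writer optional)
  zip: paired with writer zip (int32 -> int32; writer optional)
  attempts: paired with writer attempts (int32 -> int32; writer required)
  no writer field matches reader label
  no writer field matches reader factor
  street (writer side), unknown to reader
  latitude (writer side), unknown to reader
  no writer field matches reader audit.weight
  audit.age: paired with writer audit.age (int64 -> int64; writer optional)
  audit.duration: paired with writer audit.duration (int64 -> int64; writer optional)
  no writer field matches reader audit.country
  R1 fires at audit.country
  R1 fires at audit.weight
  R1 fires at label
  forward on Invoice therefore BREAKING (3)

backward: BREAKING [(street, R1)]; forward: BREAKING [(audit.country, R1), (audit.weight, R1), (label, R1)]


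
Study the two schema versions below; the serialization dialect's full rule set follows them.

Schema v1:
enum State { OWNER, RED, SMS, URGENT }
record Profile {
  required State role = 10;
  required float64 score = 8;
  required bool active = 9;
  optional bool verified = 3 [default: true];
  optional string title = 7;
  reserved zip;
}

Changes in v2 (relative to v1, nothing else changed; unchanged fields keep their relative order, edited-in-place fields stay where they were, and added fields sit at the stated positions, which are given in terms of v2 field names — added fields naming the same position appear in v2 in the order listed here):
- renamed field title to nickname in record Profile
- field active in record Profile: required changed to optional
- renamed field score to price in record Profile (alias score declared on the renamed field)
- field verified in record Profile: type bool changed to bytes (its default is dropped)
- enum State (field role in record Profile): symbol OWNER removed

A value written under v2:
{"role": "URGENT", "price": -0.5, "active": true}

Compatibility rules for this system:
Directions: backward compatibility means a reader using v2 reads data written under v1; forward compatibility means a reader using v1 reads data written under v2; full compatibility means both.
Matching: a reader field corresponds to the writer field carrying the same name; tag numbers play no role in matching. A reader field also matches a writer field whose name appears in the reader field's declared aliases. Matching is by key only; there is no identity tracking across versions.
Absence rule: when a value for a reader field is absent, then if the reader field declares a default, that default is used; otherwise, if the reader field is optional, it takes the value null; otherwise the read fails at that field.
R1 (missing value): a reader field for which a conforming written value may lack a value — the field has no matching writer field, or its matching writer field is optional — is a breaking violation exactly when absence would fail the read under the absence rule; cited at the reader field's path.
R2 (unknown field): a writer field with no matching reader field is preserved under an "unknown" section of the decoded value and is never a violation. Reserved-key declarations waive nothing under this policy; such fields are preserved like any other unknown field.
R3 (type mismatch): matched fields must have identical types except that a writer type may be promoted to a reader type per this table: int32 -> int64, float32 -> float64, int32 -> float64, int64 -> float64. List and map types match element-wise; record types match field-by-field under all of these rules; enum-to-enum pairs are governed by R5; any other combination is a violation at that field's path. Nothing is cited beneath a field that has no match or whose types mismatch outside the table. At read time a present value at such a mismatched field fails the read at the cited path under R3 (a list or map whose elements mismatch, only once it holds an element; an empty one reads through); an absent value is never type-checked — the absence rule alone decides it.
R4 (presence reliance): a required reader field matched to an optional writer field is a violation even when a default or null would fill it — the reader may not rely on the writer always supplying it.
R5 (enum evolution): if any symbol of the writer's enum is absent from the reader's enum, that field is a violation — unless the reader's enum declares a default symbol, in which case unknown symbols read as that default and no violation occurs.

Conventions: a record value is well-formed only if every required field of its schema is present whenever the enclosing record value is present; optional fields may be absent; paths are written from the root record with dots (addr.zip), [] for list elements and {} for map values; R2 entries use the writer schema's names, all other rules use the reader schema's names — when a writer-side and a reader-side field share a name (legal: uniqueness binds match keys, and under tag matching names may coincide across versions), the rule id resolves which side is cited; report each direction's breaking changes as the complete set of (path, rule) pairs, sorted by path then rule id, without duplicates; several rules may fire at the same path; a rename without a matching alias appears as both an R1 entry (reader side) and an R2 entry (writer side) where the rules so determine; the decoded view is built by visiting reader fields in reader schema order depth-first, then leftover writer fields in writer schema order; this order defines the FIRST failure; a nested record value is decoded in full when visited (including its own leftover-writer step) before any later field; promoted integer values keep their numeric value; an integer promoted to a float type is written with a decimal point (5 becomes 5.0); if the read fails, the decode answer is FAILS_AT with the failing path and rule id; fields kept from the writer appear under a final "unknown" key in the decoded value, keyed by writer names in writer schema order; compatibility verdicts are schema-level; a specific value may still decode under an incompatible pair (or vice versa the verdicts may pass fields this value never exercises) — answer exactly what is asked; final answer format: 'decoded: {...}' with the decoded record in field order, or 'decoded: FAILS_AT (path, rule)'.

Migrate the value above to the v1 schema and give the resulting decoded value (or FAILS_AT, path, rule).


arrows below run writer -> reader for Profile
decode walk for Profile under reader schema v1:
  role := "URGENT"
  read fails at score under R1 (no fill)
  => FAILS_AT (score, R1)
ruling out the remaining Profile differences:
  renamed field title to nickname in record Profile -> no rule fires on it and the decoded Profile view is identical with or without it
  field active in record Profile: required changed to optional -> schema-level compatibility only; this Profile value's decode is unchanged
  field verified in record Profile: type bool changed to bytes (its default is dropped) -> schema-level compatibility only; this Profile value's decode is unchanged
  enum State (field role in record Profile): symbol OWNER removed -> schema-level compatibility only; this Profile value's decode is unchanged

decoded: FAILS_AT (score, R1)
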